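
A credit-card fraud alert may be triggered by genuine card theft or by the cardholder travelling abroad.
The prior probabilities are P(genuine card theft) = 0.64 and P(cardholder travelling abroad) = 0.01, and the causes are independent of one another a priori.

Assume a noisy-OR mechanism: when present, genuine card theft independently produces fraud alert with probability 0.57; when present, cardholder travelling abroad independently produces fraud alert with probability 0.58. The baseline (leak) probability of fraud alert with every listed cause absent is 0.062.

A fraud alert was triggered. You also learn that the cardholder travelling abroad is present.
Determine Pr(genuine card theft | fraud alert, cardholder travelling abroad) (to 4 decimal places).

Pr(genuine card theft | fraud alert, cardholder travelling abroad) ≈ 0.7090

Under noisy-OR, P(fraud alert | causes) = 1 − (1−0.062)·∏(1−qᵢ) over the active causes.
For the numerator, keep only genuine card theft=true terms: 0.830597×0.64 = 0.531582
Denominator P(fraud alert | cardholder travelling abroad): 0.60604×0.36 + 0.830597×0.64 = 0.749756
P(genuine card theft | fraud alert, cardholder travelling abroad) = 0.531582/0.749756 ≈ 0.7090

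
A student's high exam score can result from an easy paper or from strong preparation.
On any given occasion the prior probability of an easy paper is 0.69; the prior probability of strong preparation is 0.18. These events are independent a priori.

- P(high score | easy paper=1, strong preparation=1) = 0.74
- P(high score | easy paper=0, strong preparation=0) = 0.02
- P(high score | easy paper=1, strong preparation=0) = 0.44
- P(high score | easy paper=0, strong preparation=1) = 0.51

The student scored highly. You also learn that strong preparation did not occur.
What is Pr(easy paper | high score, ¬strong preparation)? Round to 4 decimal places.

Pr(easy paper | high score, ¬strong preparation) ≈ 0.9800

By total probability over both values of easy paper:
  P(high score | ¬strong preparation) = 0.02*0.31 + 0.44*0.69
        = 0.006200 + 0.303600 = 0.309800
Keeping only the easy paper-present terms gives 0.303600, so
  P(easy paper | high score, ¬strong preparation) = 0.303600 / 0.309800 ≈ 0.9800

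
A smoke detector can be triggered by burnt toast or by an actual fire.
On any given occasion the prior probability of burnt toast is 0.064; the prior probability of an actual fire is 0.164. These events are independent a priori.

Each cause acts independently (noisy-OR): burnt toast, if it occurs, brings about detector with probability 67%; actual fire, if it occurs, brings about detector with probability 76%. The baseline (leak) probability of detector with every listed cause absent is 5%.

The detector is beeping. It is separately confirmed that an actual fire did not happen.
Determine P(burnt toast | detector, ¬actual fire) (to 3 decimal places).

P(burnt toast | detector, ¬actual fire) ≈ 0.484

Under noisy-OR, P(detector | causes) = 1 − (1−0.05)·∏(1−qᵢ) over the active causes.
For the numerator, keep only burnt toast=true terms: 0.6865×0.064 = 0.043936
Normalizer over all consistent configurations: 0.05×0.936 + 0.6865×0.064 = 0.090736
Posterior = 0.043936 / 0.090736 ≈ 0.484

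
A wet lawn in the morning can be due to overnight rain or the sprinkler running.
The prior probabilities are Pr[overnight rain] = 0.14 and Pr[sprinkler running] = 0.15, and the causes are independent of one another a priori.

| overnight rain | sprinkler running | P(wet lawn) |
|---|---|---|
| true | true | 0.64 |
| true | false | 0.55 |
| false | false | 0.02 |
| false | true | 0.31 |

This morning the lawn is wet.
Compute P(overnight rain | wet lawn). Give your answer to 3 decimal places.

P(overnight rain | wet lawn) ≈ 0.591

P(wet lawn) = 0.02×0.86×0.85 + 0.31×0.86×0.15 + 0.55×0.14×0.85 + 0.64×0.14×0.15 = 0.014620 + 0.039990 + 0.065450 + 0.013440 = 0.133500
The overnight rain-present share is 0.065450 + 0.013440 = 0.078890.
So P(overnight rain | wet lawn) = 0.078890/0.133500 ≈ 0.591.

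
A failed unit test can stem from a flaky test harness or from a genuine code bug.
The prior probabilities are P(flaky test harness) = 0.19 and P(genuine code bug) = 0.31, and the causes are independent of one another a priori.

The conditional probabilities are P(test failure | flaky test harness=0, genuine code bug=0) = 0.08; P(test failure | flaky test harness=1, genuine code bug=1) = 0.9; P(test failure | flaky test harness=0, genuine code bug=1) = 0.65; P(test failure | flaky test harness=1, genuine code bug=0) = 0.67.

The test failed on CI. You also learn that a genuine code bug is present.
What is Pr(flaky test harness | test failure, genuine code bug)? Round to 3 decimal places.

Pr(flaky test harness | test failure, genuine code bug) ≈ 0.245

For the numerator, keep only flaky test harness=true terms: 0.9·0.19 = 0.171000
Normalizer over all consistent configurations: 0.65·0.81 + 0.9·0.19 = 0.697500
Posterior = 0.171000 / 0.697500 ≈ 0.245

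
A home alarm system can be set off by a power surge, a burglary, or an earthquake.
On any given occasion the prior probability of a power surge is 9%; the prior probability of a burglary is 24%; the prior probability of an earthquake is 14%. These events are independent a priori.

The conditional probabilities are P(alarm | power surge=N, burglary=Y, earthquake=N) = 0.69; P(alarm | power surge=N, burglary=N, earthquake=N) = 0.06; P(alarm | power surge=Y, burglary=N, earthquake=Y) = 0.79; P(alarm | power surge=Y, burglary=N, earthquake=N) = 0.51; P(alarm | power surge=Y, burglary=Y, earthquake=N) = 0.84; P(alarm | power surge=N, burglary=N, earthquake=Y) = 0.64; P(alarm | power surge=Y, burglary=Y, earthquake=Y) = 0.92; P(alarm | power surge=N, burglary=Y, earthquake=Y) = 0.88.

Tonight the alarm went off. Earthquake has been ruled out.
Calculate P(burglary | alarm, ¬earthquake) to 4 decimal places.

P(burglary | alarm, ¬earthquake) ≈ 0.6885

Numerator (weight on configurations with burglary): 0.150696 + 0.018144 = 0.168840
Denominator P(alarm | ¬earthquake): 0.06×0.91×0.76 + 0.69×0.91×0.24 + 0.51×0.09×0.76 + 0.84×0.09×0.24 = 0.245220
P(burglary | alarm, ¬earthquake) = 0.168840/0.245220 ≈ 0.6885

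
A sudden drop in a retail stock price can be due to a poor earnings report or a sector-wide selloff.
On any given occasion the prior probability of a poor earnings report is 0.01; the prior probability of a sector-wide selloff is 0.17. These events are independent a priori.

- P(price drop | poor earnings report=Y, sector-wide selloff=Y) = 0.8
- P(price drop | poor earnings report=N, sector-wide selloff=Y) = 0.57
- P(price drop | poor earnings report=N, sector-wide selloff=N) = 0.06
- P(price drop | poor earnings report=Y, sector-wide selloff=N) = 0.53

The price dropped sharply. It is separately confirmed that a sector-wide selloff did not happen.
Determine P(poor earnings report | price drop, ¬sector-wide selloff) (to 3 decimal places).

P(poor earnings report | price drop, ¬sector-wide selloff) ≈ 0.082

Enumerate both values of poor earnings report and weight by the priors:
  P(price drop | ¬sector-wide selloff) = 0.06·0.99 + 0.53·0.01
        = 0.059400 + 0.005300 = 0.064700
Keeping only the poor earnings report-present terms gives 0.005300, so
  P(poor earnings report | price drop, ¬sector-wide selloff) = 0.005300 / 0.064700 ≈ 0.082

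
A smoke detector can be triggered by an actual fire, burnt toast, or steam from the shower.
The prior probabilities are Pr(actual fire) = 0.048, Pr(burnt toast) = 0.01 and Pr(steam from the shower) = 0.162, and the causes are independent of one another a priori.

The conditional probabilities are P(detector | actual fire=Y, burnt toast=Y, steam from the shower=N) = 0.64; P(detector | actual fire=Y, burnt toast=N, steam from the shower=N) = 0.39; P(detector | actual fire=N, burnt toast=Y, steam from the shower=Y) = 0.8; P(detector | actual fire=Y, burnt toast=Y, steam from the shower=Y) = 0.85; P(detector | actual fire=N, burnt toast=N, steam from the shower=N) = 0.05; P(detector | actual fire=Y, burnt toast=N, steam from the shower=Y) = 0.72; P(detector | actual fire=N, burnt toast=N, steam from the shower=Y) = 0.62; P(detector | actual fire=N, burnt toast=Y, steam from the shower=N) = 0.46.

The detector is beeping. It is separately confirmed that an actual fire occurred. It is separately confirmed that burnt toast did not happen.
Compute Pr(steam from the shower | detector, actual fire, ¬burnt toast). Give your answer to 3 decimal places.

Sum P(detector|·) weighted by the priors over both values of steam from the shower:
  P(detector | actual fire, ¬burnt toast) = 0.39×0.838 + 0.72×0.162
        = 0.326820 + 0.116640 = 0.443460
Configurations with steam from the shower contribute 0.116640, so
  P(steam from the shower | detector, actual fire, ¬burnt toast) = 0.116640 / 0.443460 ≈ 0.263

Pr(steam from the shower | detector, actual fire, ¬burnt toast) ≈ 0.263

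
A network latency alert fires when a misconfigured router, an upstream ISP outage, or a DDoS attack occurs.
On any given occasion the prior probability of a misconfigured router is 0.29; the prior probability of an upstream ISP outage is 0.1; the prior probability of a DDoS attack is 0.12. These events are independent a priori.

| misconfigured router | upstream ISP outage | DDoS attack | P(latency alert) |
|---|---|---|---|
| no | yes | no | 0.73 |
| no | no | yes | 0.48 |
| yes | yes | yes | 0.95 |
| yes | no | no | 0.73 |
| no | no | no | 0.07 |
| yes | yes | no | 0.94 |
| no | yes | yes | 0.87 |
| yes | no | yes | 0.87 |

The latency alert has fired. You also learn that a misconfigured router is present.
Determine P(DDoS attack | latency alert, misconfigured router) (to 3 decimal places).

P(DDoS attack | latency alert, misconfigured router) ≈ 0.138

Enumerate the 4 (upstream ISP outage, DDoS attack) configurations and weight by the priors:
  P(latency alert | misconfigured router) = 0.73*0.9*0.88 + 0.87*0.9*0.12 + 0.94*0.1*0.88 + 0.95*0.1*0.12
        = 0.578160 + 0.093960 + 0.082720 + 0.011400 = 0.766240
The terms with DDoS attack present sum to 0.105360, so
  P(DDoS attack | latency alert, misconfigured router) = 0.105360 / 0.766240 ≈ 0.138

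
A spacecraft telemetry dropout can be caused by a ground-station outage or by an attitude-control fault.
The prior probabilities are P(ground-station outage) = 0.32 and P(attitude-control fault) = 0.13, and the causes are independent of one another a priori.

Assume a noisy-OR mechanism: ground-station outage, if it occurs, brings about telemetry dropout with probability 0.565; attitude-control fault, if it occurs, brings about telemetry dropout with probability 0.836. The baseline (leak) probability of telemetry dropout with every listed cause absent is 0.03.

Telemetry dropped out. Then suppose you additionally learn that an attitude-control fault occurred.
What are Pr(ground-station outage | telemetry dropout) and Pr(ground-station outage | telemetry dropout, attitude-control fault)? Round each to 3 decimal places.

Pr(ground-station outage | telemetry dropout) ≈ 0.684; Pr(ground-station outage | telemetry dropout, attitude-control fault) ≈ 0.342

Under noisy-OR, P(telemetry dropout | causes) = 1 − (1−0.03)·∏(1−qᵢ) over the active causes.
For the numerator, keep only ground-station outage=true terms: 0.160929 + 0.038721 = 0.199650
Denominator P(telemetry dropout): 0.03*0.68*0.87 + 0.84092*0.68*0.13 + 0.57805*0.32*0.87 + 0.9308*0.32*0.13 = 0.291735
Posterior = 0.199650 / 0.291735 ≈ 0.684

Now condition on the additional information:
By total probability over both values of ground-station outage:
  P(telemetry dropout | attitude-control fault) = 0.84092·0.68 + 0.9308·0.32
        = 0.571826 + 0.297856 = 0.869682
Configurations with ground-station outage contribute 0.297856, so
  P(ground-station outage | telemetry dropout, attitude-control fault) = 0.297856 / 0.869682 ≈ 0.342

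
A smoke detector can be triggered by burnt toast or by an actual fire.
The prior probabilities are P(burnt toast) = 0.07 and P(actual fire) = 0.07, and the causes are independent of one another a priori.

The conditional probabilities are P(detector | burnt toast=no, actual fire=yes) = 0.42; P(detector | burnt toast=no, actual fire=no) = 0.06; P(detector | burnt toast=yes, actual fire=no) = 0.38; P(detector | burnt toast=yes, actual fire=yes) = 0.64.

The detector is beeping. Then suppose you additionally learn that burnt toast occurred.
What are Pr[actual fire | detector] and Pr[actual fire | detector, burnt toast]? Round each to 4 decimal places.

Numerator (weight on configurations with actual fire): 0.027342 + 0.003136 = 0.030478
Normalizer over all consistent configurations: 0.06·0.93·0.93 + 0.42·0.93·0.07 + 0.38·0.07·0.93 + 0.64·0.07·0.07 = 0.107110
Posterior = 0.030478 / 0.107110 ≈ 0.2845

Now condition on the additional information:
By total probability over both values of actual fire:
  P(detector | burnt toast) = 0.38·0.93 + 0.64·0.07
        = 0.353400 + 0.044800 = 0.398200
Configurations with actual fire contribute 0.044800, so
  P(actual fire | detector, burnt toast) = 0.044800 / 0.398200 ≈ 0.1125
Conditioning on burnt toast lowers the posterior on actual fire: the classic explaining-away effect in a common-effect structure.

Pr[actual fire | detector] ≈ 0.2845; Pr[actual fire | detector, burnt toast] ≈ 0.1125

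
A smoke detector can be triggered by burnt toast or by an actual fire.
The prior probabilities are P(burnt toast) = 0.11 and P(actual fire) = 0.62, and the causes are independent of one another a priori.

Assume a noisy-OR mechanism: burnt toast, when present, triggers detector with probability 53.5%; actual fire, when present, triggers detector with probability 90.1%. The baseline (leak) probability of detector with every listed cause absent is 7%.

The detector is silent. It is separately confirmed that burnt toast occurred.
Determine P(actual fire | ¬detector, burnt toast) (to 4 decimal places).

P(actual fire | ¬detector, burnt toast) ≈ 0.1391

Under noisy-OR, P(detector | causes) = 1 − (1−0.07)·∏(1−qᵢ) over the active causes.
Enumerate both values of actual fire and weight by the priors:
  P(¬detector | burnt toast) = 0.43245*0.38 + 0.042813*0.62
        = 0.164331 + 0.026544 = 0.190875
The terms with actual fire present sum to 0.026544, so
  P(actual fire | ¬detector, burnt toast) = 0.026544 / 0.190875 ≈ 0.1391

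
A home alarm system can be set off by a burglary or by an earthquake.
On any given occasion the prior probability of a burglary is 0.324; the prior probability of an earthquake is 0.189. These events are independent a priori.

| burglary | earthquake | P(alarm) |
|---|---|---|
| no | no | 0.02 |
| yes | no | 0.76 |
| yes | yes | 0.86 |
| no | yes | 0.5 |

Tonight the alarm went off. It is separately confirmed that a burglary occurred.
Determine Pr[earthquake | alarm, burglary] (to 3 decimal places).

P(alarm | burglary) = 0.76*0.811 + 0.86*0.189 = 0.616360 + 0.162540 = 0.778900
The earthquake-present share is 0.86*0.189 = 0.162540.
So P(earthquake | alarm, burglary) = 0.162540/0.778900 ≈ 0.209.

Pr[earthquake | alarm, burglary] ≈ 0.209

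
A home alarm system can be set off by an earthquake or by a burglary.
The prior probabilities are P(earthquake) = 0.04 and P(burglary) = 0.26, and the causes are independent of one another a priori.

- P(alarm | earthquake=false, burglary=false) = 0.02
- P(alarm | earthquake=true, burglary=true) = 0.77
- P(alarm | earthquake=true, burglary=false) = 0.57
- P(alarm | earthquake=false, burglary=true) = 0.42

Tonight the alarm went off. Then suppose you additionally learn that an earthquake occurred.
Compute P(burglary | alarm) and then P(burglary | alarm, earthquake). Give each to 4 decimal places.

P(burglary | alarm) ≈ 0.7840; P(burglary | alarm, earthquake) ≈ 0.3219

P(alarm) = 0.02*0.96*0.74 + 0.42*0.96*0.26 + 0.57*0.04*0.74 + 0.77*0.04*0.26 = 0.014208 + 0.104832 + 0.016872 + 0.008008 = 0.143920
Of this, 0.112840 comes from 0.104832 + 0.008008 (the burglary=true cases).
P(burglary | alarm) = 0.112840 / 0.143920 ≈ 0.7840

Now condition on the additional information:
For the numerator, keep only burglary=true terms: 0.77*0.26 = 0.200200
Normalizer over all consistent configurations: 0.57*0.74 + 0.77*0.26 = 0.622000
Posterior = 0.200200 / 0.622000 ≈ 0.3219
Conditioning on earthquake lowers the posterior on burglary: the classic explaining-away effect in a common-effect structure.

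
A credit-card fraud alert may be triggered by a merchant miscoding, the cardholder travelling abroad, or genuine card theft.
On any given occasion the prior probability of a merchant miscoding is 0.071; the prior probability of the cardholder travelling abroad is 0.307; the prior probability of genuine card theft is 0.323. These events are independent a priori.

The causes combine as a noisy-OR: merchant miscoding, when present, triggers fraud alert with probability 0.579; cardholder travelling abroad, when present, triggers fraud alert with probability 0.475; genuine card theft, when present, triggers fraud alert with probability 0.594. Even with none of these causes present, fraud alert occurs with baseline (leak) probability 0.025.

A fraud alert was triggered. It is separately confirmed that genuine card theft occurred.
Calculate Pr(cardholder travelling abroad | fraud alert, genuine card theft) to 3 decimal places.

Under noisy-OR, P(fraud alert | causes) = 1 − (1−0.025)·∏(1−qᵢ) over the active causes.
Sum P(fraud alert|·) weighted by the priors over the 4 (merchant miscoding, cardholder travelling abroad) configurations:
  P(fraud alert | genuine card theft) = 0.60415*0.929*0.693 + 0.792179*0.929*0.307 + 0.833347*0.071*0.693 + 0.912507*0.071*0.307
        = 0.388950 + 0.225932 + 0.041003 + 0.019890 = 0.675775
Configurations with cardholder travelling abroad contribute 0.245822, so
  P(cardholder travelling abroad | fraud alert, genuine card theft) = 0.245822 / 0.675775 ≈ 0.364

Pr(cardholder travelling abroad | fraud alert, genuine card theft) ≈ 0.364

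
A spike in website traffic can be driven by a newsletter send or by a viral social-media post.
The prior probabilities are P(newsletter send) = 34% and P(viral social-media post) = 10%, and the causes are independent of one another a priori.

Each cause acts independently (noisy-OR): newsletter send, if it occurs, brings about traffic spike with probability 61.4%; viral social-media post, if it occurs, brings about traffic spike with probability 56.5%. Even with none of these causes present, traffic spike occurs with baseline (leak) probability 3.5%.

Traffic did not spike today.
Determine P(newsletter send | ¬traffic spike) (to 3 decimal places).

P(newsletter send | ¬traffic spike) ≈ 0.166

Under noisy-OR, P(traffic spike | causes) = 1 − (1−0.035)·∏(1−qᵢ) over the active causes.
Enumerate the 4 (newsletter send, viral social-media post) configurations and weight by the priors:
  P(¬traffic spike) = 0.965*0.66*0.9 + 0.419775*0.66*0.1 + 0.37249*0.34*0.9 + 0.162033*0.34*0.1
        = 0.573210 + 0.027705 + 0.113982 + 0.005509 = 0.720406
Configurations with newsletter send contribute 0.119491, so
  P(newsletter send | ¬traffic spike) = 0.119491 / 0.720406 ≈ 0.166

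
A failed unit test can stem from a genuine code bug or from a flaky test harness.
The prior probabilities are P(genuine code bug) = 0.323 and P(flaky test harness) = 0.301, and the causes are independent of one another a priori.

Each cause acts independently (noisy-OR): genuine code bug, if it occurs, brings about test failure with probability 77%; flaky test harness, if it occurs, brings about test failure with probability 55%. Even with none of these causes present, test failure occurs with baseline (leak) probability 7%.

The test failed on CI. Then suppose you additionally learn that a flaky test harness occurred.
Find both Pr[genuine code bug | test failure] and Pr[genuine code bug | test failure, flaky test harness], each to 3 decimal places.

Pr[genuine code bug | test failure] ≈ 0.636; Pr[genuine code bug | test failure, flaky test harness] ≈ 0.426

Under noisy-OR, P(test failure | causes) = 1 − (1−0.07)·∏(1−qᵢ) over the active causes.
Weight on genuine code bug=true, given the evidence: 0.177483 + 0.087865 = 0.265348
The normalizing constant is 0.07*0.677*0.699 + 0.5815*0.677*0.301 + 0.7861*0.323*0.699 + 0.903745*0.323*0.301 = 0.416970
P(genuine code bug | test failure) = 0.265348/0.416970 ≈ 0.636

Now condition on the additional information:
P(test failure | flaky test harness) = 0.5815×0.677 + 0.903745×0.323 = 0.393676 + 0.291910 = 0.685586
Of this, 0.291910 comes from 0.903745×0.323 (the genuine code bug=true cases).
So P(genuine code bug | test failure, flaky test harness) = 0.291910/0.685586 ≈ 0.426.
Conditioning on flaky test harness lowers the posterior on genuine code bug: the classic explaining-away effect in a common-effect structure.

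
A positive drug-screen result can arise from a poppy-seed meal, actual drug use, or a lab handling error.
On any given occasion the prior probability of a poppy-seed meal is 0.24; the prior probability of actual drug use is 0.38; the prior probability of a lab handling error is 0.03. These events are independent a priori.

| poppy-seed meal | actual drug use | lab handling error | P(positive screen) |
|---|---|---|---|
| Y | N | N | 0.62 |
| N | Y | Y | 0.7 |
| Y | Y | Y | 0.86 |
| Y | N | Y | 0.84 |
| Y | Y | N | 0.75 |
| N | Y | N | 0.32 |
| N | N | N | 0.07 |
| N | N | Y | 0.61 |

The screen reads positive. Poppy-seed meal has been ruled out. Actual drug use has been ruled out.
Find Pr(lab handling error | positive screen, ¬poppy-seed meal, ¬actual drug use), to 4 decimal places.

P(positive screen | ¬poppy-seed meal, ¬actual drug use) = 0.07×0.97 + 0.61×0.03 = 0.067900 + 0.018300 = 0.086200
Of this, 0.018300 comes from 0.61×0.03 (the lab handling error=true cases).
So P(lab handling error | positive screen, ¬poppy-seed meal, ¬actual drug use) = 0.018300/0.086200 ≈ 0.2123.

Pr(lab handling error | positive screen, ¬poppy-seed meal, ¬actual drug use) ≈ 0.2123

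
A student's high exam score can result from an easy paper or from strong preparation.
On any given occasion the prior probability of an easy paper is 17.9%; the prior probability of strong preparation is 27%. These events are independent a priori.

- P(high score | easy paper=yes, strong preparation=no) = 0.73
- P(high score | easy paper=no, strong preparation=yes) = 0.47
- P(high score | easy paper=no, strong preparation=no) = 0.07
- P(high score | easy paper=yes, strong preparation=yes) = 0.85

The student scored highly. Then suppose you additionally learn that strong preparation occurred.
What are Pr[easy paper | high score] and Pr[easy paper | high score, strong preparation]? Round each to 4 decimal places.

Pr[easy paper | high score] ≈ 0.4829; Pr[easy paper | high score, strong preparation] ≈ 0.2828

Weight on easy paper=true, given the evidence: 0.095389 + 0.041080 = 0.136469
The normalizing constant is 0.07*0.821*0.73 + 0.47*0.821*0.27 + 0.73*0.179*0.73 + 0.85*0.179*0.27 = 0.282607
Posterior = 0.136469 / 0.282607 ≈ 0.4829

Now also conditioning on strong preparation=true:
P(high score | strong preparation) = 0.47·0.821 + 0.85·0.179 = 0.385870 + 0.152150 = 0.538020
Of this, 0.152150 comes from 0.85·0.179 (the easy paper=true cases).
P(easy paper | high score, strong preparation) = 0.152150 / 0.538020 ≈ 0.2828
Conditioning on strong preparation lowers the posterior on easy paper: the classic explaining-away effect in a common-effect structure.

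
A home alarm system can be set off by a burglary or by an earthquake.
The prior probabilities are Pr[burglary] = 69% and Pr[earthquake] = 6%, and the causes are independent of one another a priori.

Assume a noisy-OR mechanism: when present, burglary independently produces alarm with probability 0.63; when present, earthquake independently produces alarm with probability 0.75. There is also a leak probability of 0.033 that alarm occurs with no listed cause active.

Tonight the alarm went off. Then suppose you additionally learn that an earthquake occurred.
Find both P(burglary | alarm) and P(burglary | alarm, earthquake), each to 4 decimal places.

Under noisy-OR, P(alarm | causes) = 1 − (1−0.033)·∏(1−qᵢ) over the active causes.
Weight on burglary=true, given the evidence: 0.416537 + 0.037697 = 0.454234
Normalizer over all consistent configurations: 0.033·0.31·0.94 + 0.75825·0.31·0.06 + 0.64221·0.69·0.94 + 0.910552·0.69·0.06 = 0.477953
P(burglary | alarm) = 0.454234/0.477953 ≈ 0.9504

Now condition on the additional information:
Enumerate both values of burglary and weight by the priors:
  P(alarm | earthquake) = 0.75825*0.31 + 0.910552*0.69
        = 0.235058 + 0.628281 = 0.863339
Configurations with burglary contribute 0.628281, so
  P(burglary | alarm, earthquake) = 0.628281 / 0.863339 ≈ 0.7277
— earthquake explains away the evidence for burglary.

P(burglary | alarm) ≈ 0.9504; P(burglary | alarm, earthquake) ≈ 0.7277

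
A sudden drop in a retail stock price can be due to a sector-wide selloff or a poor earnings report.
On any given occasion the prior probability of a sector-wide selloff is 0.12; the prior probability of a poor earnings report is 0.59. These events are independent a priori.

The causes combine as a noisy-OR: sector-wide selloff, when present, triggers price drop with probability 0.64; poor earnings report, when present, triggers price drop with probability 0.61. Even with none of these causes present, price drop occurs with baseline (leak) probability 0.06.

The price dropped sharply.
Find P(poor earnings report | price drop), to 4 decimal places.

P(poor earnings report | price drop) ≈ 0.8781

Under noisy-OR, P(price drop | causes) = 1 − (1−0.06)·∏(1−qᵢ) over the active causes.
P(price drop) = 0.06*0.88*0.41 + 0.6334*0.88*0.59 + 0.6616*0.12*0.41 + 0.868024*0.12*0.59 = 0.021648 + 0.328861 + 0.032551 + 0.061456 = 0.444516
Restricting to configurations with poor earnings report present: 0.328861 + 0.061456 = 0.390317.
So P(poor earnings report | price drop) = 0.390317/0.444516 ≈ 0.8781.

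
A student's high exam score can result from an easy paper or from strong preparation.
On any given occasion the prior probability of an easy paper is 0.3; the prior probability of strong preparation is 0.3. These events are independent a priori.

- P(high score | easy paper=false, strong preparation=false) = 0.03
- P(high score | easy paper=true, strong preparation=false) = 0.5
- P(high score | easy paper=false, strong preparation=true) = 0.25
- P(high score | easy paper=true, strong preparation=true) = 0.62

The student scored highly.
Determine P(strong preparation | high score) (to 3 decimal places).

P(strong preparation | high score) ≈ 0.475

P(high score) = 0.03·0.7·0.7 + 0.25·0.7·0.3 + 0.5·0.3·0.7 + 0.62·0.3·0.3 = 0.014700 + 0.052500 + 0.105000 + 0.055800 = 0.228000
Restricting to configurations with strong preparation present: 0.052500 + 0.055800 = 0.108300.
Hence the posterior is 0.108300/0.228000 ≈ 0.475.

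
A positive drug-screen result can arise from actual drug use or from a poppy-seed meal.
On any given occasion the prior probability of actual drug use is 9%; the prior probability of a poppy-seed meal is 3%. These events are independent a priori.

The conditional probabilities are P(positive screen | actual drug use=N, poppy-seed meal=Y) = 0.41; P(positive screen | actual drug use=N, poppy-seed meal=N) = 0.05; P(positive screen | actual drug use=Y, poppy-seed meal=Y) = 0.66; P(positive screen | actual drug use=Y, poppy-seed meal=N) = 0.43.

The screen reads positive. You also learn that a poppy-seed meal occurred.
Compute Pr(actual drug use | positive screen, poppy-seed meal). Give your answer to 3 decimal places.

Pr(actual drug use | positive screen, poppy-seed meal) ≈ 0.137

Weight on actual drug use=true, given the evidence: 0.66·0.09 = 0.059400
Normalizer over all consistent configurations: 0.41·0.91 + 0.66·0.09 = 0.432500
P(actual drug use | positive screen, poppy-seed meal) = 0.059400/0.432500 ≈ 0.137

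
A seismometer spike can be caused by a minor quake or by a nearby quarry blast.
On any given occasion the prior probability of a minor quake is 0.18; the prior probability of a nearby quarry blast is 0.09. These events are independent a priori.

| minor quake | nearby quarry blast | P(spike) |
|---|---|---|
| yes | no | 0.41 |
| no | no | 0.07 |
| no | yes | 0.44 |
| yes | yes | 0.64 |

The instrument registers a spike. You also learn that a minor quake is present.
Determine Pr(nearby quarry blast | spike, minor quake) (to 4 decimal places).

Pr(nearby quarry blast | spike, minor quake) ≈ 0.1337

P(spike | minor quake) = 0.41·0.91 + 0.64·0.09 = 0.373100 + 0.057600 = 0.430700
Restricting to configurations with nearby quarry blast present: 0.64·0.09 = 0.057600.
P(nearby quarry blast | spike, minor quake) = 0.057600 / 0.430700 ≈ 0.1337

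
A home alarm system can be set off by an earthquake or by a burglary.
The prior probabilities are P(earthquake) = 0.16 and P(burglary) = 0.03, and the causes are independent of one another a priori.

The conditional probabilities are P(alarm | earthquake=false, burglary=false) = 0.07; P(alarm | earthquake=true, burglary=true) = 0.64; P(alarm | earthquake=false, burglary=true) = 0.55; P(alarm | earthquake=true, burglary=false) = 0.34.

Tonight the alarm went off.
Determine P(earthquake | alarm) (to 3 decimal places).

P(earthquake | alarm) ≈ 0.441

Weight on earthquake=true, given the evidence: 0.052768 + 0.003072 = 0.055840
The normalizing constant is 0.07·0.84·0.97 + 0.55·0.84·0.03 + 0.34·0.16·0.97 + 0.64·0.16·0.03 = 0.126736
P(earthquake | alarm) = 0.055840/0.126736 ≈ 0.441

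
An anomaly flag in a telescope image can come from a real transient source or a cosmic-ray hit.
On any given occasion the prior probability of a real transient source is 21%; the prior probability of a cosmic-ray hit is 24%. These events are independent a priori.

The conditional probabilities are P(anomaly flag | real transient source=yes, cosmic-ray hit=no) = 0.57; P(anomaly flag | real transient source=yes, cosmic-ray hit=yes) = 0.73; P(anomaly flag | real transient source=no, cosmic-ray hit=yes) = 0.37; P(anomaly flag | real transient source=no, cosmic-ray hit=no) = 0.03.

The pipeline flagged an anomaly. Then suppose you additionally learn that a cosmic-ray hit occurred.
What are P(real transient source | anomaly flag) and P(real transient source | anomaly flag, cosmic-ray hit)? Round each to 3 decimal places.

P(real transient source | anomaly flag) ≈ 0.592; P(real transient source | anomaly flag, cosmic-ray hit) ≈ 0.344

P(anomaly flag) = 0.03·0.79·0.76 + 0.37·0.79·0.24 + 0.57·0.21·0.76 + 0.73·0.21·0.24 = 0.018012 + 0.070152 + 0.090972 + 0.036792 = 0.215928
Restricting to configurations with real transient source present: 0.090972 + 0.036792 = 0.127764.
P(real transient source | anomaly flag) = 0.127764 / 0.215928 ≈ 0.592

Now also conditioning on cosmic-ray hit=true:
Numerator (weight on configurations with real transient source): 0.73×0.21 = 0.153300
The normalizing constant is 0.37×0.79 + 0.73×0.21 = 0.445600
Posterior = 0.153300 / 0.445600 ≈ 0.344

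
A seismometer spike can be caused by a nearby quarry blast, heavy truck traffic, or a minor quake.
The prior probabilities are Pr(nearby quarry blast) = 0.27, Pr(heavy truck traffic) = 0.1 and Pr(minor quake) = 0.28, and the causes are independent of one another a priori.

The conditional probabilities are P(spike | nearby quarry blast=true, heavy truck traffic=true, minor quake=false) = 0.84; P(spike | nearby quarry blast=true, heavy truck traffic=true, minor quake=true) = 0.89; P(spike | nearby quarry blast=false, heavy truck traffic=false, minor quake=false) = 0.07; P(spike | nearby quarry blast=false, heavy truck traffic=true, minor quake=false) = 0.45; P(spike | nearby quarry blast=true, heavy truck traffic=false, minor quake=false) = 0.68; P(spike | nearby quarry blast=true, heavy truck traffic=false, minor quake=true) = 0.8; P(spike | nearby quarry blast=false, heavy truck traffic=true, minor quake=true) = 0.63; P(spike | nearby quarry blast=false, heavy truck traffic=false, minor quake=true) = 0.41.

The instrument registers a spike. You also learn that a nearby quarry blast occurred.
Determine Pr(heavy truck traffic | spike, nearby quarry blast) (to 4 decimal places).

Pr(heavy truck traffic | spike, nearby quarry blast) ≈ 0.1174

Weight on heavy truck traffic=true, given the evidence: 0.060480 + 0.024920 = 0.085400
Denominator P(spike | nearby quarry blast): 0.68×0.9×0.72 + 0.8×0.9×0.28 + 0.84×0.1×0.72 + 0.89×0.1×0.28 = 0.727640
P(heavy truck traffic | spike, nearby quarry blast) = 0.085400/0.727640 ≈ 0.1174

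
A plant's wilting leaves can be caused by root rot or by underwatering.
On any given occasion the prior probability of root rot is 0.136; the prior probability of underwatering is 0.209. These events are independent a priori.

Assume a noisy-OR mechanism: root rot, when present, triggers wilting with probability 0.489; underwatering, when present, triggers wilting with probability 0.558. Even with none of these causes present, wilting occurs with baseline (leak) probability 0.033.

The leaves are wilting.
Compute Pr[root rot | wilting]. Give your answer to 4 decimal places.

Under noisy-OR, P(wilting | causes) = 1 − (1−0.033)·∏(1−qᵢ) over the active causes.
Enumerate the 4 (root rot, underwatering) configurations and weight by the priors:
  P(wilting) = 0.033*0.864*0.791 + 0.572586*0.864*0.209 + 0.505863*0.136*0.791 + 0.781591*0.136*0.209
        = 0.022553 + 0.103395 + 0.054419 + 0.022216 = 0.202583
Keeping only the root rot-present terms gives 0.076635, so
  P(root rot | wilting) = 0.076635 / 0.202583 ≈ 0.3783

Pr[root rot | wilting] ≈ 0.3783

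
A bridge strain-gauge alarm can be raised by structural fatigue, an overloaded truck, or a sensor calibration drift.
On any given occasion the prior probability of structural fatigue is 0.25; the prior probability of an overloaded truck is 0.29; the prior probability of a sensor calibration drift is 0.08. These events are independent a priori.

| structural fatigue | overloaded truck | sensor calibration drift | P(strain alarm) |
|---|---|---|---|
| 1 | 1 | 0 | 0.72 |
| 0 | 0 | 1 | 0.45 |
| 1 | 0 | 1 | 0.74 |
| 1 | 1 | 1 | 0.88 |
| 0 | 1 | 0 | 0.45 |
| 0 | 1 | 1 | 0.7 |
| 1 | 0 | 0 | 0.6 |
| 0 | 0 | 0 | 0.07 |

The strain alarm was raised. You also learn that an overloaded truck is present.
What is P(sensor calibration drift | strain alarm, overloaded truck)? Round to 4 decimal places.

P(sensor calibration drift | strain alarm, overloaded truck) ≈ 0.1113

Sum P(strain alarm|·) weighted by the priors over the 4 (structural fatigue, sensor calibration drift) configurations:
  P(strain alarm | overloaded truck) = 0.45*0.75*0.92 + 0.7*0.75*0.08 + 0.72*0.25*0.92 + 0.88*0.25*0.08
        = 0.310500 + 0.042000 + 0.165600 + 0.017600 = 0.535700
The terms with sensor calibration drift present sum to 0.059600, so
  P(sensor calibration drift | strain alarm, overloaded truck) = 0.059600 / 0.535700 ≈ 0.1113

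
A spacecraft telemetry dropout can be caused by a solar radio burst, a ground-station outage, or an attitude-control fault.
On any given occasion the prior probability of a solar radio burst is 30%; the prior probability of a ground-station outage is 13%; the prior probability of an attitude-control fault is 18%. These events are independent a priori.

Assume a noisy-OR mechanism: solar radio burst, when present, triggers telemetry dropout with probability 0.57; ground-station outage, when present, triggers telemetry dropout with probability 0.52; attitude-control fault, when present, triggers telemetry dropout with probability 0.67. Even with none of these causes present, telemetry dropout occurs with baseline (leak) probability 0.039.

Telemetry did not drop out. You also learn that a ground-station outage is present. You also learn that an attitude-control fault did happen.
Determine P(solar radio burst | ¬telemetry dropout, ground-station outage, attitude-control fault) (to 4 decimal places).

P(solar radio burst | ¬telemetry dropout, ground-station outage, attitude-control fault) ≈ 0.1556

Under noisy-OR, P(telemetry dropout | causes) = 1 − (1−0.039)·∏(1−qᵢ) over the active causes.
Numerator (weight on configurations with solar radio burst): 0.065456×0.3 = 0.019637
Normalizer over all consistent configurations: 0.152222×0.7 + 0.065456×0.3 = 0.126192
Posterior = 0.019637 / 0.126192 ≈ 0.1556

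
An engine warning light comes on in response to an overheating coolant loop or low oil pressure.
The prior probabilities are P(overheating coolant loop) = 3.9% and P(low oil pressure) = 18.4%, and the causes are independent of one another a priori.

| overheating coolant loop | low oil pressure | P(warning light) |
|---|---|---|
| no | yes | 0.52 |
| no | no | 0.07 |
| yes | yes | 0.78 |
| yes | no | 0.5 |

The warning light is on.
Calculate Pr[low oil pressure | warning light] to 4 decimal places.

Pr[low oil pressure | warning light] ≈ 0.5794

By total probability over the 4 (overheating coolant loop, low oil pressure) configurations:
  P(warning light) = 0.07×0.961×0.816 + 0.52×0.961×0.184 + 0.5×0.039×0.816 + 0.78×0.039×0.184
        = 0.054892 + 0.091948 + 0.015912 + 0.005597 = 0.168349
Keeping only the low oil pressure-present terms gives 0.097545, so
  P(low oil pressure | warning light) = 0.097545 / 0.168349 ≈ 0.5794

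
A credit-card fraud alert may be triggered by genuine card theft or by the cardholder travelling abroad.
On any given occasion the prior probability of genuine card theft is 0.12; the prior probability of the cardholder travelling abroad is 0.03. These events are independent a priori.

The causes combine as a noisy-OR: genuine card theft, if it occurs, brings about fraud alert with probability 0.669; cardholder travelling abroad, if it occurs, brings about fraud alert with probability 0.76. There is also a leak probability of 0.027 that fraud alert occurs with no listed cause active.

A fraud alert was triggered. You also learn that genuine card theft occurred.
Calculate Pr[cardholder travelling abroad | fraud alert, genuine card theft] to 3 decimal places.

Under noisy-OR, P(fraud alert | causes) = 1 − (1−0.027)·∏(1−qᵢ) over the active causes.
P(fraud alert | genuine card theft) = 0.677937·0.97 + 0.922705·0.03 = 0.657599 + 0.027681 = 0.685280
Restricting to configurations with cardholder travelling abroad present: 0.922705·0.03 = 0.027681.
P(cardholder travelling abroad | fraud alert, genuine card theft) = 0.027681 / 0.685280 ≈ 0.040

Pr[cardholder travelling abroad | fraud alert, genuine card theft] ≈ 0.040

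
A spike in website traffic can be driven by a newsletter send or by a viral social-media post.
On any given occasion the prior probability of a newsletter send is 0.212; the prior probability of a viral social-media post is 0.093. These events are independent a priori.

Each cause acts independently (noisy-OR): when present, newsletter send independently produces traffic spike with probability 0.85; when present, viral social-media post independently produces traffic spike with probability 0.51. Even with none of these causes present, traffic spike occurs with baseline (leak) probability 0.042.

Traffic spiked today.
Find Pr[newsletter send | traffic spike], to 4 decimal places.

Pr[newsletter send | traffic spike] ≈ 0.7265

Under noisy-OR, P(traffic spike | causes) = 1 − (1−0.042)·∏(1−qᵢ) over the active causes.
By total probability over the 4 (newsletter send, viral social-media post) configurations:
  P(traffic spike) = 0.042·0.788·0.907 + 0.53058·0.788·0.093 + 0.8563·0.212·0.907 + 0.929587·0.212·0.093
        = 0.030018 + 0.038883 + 0.164653 + 0.018328 = 0.251882
Keeping only the newsletter send-present terms gives 0.182981, so
  P(newsletter send | traffic spike) = 0.182981 / 0.251882 ≈ 0.7265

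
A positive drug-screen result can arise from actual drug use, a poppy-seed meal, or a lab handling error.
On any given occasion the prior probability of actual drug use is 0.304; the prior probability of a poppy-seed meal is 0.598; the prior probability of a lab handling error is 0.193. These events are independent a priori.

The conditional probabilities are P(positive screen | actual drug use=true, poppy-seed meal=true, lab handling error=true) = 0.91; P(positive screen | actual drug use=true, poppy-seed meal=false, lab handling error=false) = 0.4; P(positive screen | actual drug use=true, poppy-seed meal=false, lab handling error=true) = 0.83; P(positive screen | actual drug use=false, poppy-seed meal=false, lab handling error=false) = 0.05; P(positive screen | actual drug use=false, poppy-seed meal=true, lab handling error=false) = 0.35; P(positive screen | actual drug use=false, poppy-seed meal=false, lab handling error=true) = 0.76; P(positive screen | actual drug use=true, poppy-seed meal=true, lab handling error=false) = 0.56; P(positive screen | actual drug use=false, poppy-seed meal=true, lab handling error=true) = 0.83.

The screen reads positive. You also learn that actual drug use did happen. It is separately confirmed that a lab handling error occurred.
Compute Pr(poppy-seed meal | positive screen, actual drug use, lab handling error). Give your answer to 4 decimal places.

Pr(poppy-seed meal | positive screen, actual drug use, lab handling error) ≈ 0.6199

Numerator (weight on configurations with poppy-seed meal): 0.91×0.598 = 0.544180
Normalizer over all consistent configurations: 0.83×0.402 + 0.91×0.598 = 0.877840
P(poppy-seed meal | positive screen, actual drug use, lab handling error) = 0.544180/0.877840 ≈ 0.6199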